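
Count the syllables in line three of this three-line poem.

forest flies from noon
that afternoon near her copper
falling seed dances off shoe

7

Line three: falling(2) + seed(1) + dances(2) + off(1) + shoe(1) = 7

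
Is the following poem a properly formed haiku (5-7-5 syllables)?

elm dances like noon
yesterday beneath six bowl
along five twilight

Line 1: elm(1) + dances(2) + like(1) + noon(1) = 5 ✓
Line 2: yesterday(3) + beneath(2) + six(1) + bowl(1) = 7 ✓
Line 3: along(2) + five(1) + twilight(2) = 5 ✓

Yes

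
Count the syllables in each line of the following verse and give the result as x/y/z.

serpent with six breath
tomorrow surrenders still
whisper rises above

5/7/6

Line 1: serpent (2), with (1), six (1), breath (1) → 5
Line 2: tomorrow (3), surrenders (3), still (1) → 7
Line 3: whisper (2), rises (2), above (2) → 6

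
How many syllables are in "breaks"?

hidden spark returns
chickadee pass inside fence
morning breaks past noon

1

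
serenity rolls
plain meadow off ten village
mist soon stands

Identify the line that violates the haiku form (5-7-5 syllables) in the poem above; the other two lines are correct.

Line 1: serenity(4) + rolls(1) = 5 ✓
Line 2: plain(1) + meadow(2) + off(1) + ten(1) + village(2) = 7 ✓
Line 3: mist(1) + soon(1) + stands(1) = 3 (expected 5)

The third line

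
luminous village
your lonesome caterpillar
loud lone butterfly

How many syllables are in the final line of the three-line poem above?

5

The final line: "loud lone butterfly": 1+1+3 = 5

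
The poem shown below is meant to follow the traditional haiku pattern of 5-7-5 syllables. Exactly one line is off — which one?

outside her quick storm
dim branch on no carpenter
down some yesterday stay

The third line

Line 1: "outside her quick storm": 2+1+1+1 = 5 ✓
Line 2: "dim branch on no carpenter": 1+1+1+1+3 = 7 ✓
Line 3: "down some yesterday stay": 1+1+3+1 = 6 (expected 5)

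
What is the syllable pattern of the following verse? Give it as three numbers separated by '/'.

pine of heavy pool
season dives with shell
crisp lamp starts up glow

Line 1: pine(1) + of(1) + heavy(2) + pool(1) = 5
Line 2: season(2) + dives(1) + with(1) + shell(1) = 5
Line 3: crisp(1) + lamp(1) + starts(1) + up(1) + glow(1) = 5

5/5/5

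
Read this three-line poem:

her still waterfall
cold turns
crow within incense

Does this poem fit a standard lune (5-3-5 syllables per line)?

No

Line 1: "her still waterfall": 1+1+3 = 5 ✓
Line 2: "cold turns": 1+1 = 2 (expected 3)
Line 3: "crow within incense": 1+2+2 = 5 ✓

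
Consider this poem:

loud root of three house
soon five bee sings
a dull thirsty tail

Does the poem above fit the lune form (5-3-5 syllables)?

No

Line 1: loud(1) + root(1) + of(1) + three(1) + house(1) = 5 ✓
Line 2: soon(1) + five(1) + bee(1) + sings(1) = 4 (expected 3)
Line 3: a(1) + dull(1) + thirsty(2) + tail(1) = 5 ✓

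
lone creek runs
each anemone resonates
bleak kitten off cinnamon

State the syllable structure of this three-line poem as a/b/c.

3/8/7

Line 1: lone(1) + creek(1) + runs(1) = 3
Line 2: each(1) + anemone(4) + resonates(3) = 8
Line 3: bleak(1) + kitten(2) + off(1) + cinnamon(3) = 7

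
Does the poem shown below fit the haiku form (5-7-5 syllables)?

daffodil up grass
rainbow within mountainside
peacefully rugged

Yes

Line 1: "daffodil up grass": 3+1+1 = 5 ✓
Line 2: "rainbow within mountainside": 2+2+3 = 7 ✓
Line 3: "peacefully rugged": 3+2 = 5 ✓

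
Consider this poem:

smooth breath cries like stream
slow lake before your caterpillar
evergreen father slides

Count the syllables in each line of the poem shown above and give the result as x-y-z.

5-9-6

Line 1: smooth(1) + breath(1) + cries(1) + like(1) + stream(1) = 5
Line 2: slow(1) + lake(1) + before(2) + your(1) + caterpillar(4) = 9
Line 3: evergreen(3) + father(2) + slides(1) = 6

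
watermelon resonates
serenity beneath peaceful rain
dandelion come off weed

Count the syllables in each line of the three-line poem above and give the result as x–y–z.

Line 1: watermelon(4) + resonates(3) = 7
Line 2: serenity(4) + beneath(2) + peaceful(2) + rain(1) = 9
Line 3: dandelion(4) + come(1) + off(1) + weed(1) = 7

7–9–7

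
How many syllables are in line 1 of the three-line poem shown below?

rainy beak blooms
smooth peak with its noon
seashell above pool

Line 1: rainy(2) + beak(1) + blooms(1) = 4

4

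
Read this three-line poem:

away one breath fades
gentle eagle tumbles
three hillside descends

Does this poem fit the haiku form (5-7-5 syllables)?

Line 1: "away one breath fades": 2+1+1+1 = 5 ✓
Line 2: "gentle eagle tumbles": 2+2+2 = 6 (expected 7)
Line 3: "three hillside descends": 1+2+2 = 5 ✓

No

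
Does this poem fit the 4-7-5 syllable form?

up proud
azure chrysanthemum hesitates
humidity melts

Line 1: up (1), proud (1) → 2 (expected 4)
Line 2: azure (2), chrysanthemum (4), hesitates (3) → 9 (expected 7)
Line 3: humidity (4), melts (1) → 5 ✓

No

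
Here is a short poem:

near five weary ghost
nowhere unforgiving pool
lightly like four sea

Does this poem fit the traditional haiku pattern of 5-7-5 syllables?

Line 1: "near five weary ghost": 1+1+2+1 = 5 ✓
Line 2: "nowhere unforgiving pool": 2+4+1 = 7 ✓
Line 3: "lightly like four sea": 2+1+1+1 = 5 ✓

Yes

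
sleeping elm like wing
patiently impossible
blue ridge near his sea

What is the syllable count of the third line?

The third line: "blue ridge near his sea": 1+1+1+1+1 = 5

5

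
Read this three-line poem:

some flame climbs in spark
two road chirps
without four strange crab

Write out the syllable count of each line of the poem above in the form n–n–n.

Line 1: "some flame climbs in spark": 1+1+1+1+1 = 5
Line 2: "two road chirps": 1+1+1 = 3
Line 3: "without four strange crab": 2+1+1+1 = 5

5–3–5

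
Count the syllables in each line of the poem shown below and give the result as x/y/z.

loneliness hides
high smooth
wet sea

Line 1: loneliness (3), hides (1) → 4
Line 2: high (1), smooth (1) → 2
Line 3: wet (1), sea (1) → 2

4/2/2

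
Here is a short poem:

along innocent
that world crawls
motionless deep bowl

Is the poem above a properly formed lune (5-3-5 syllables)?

Line 1: along (2), innocent (3) → 5 ✓
Line 2: that (1), world (1), crawls (1) → 3 ✓
Line 3: motionless (3), deep (1), bowl (1) → 5 ✓

Yes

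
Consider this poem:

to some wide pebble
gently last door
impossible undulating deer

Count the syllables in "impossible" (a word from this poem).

"impossible" has 4 syllables.

4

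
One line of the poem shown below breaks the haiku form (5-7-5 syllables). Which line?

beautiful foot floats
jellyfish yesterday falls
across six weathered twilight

The third line

Line 1: beautiful (3), foot (1), floats (1) → 5 ✓
Line 2: jellyfish (3), yesterday (3), falls (1) → 7 ✓
Line 3: across (2), six (1), weathered (2), twilight (2) → 7 (expected 5)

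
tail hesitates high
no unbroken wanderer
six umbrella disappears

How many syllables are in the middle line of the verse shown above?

7

The middle line: no (1), unbroken (3), wanderer (3) → 7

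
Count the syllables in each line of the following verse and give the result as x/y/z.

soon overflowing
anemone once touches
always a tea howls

Line 1: soon (1), overflowing (4) → 5
Line 2: anemone (4), once (1), touches (2) → 7
Line 3: always (2), a (1), tea (1), howls (1) → 5

5/7/5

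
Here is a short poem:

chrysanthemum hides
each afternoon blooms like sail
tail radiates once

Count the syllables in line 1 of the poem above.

5

Line 1: chrysanthemum(4) + hides(1) = 5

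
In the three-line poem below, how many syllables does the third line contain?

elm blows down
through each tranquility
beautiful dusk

The third line: "beautiful dusk": 3+1 = 4

4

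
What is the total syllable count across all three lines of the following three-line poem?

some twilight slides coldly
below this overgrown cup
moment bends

Line 1: "some twilight slides coldly": 1+2+1+2 = 6
Line 2: "below this overgrown cup": 2+1+3+1 = 7
Line 3: "moment bends": 2+1 = 3
Total: 6 + 7 + 3 = 16

16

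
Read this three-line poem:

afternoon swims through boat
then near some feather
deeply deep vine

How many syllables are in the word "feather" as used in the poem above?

"feather" has 2 syllables.

2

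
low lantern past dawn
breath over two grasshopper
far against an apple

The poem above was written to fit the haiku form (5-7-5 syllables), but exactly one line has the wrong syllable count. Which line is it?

The third line

Line 1: low (1), lantern (2), past (1), dawn (1) → 5 ✓
Line 2: breath (1), over (2), two (1), grasshopper (3) → 7 ✓
Line 3: far (1), against (2), an (1), apple (2) → 6 (expected 5)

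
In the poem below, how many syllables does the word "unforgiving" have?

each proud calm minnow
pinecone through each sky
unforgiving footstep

4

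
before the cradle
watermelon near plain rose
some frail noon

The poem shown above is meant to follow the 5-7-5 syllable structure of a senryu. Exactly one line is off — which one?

The third line

Line 1: before(2) + the(1) + cradle(2) = 5 ✓
Line 2: watermelon(4) + near(1) + plain(1) + rose(1) = 7 ✓
Line 3: some(1) + frail(1) + noon(1) = 3 (expected 5)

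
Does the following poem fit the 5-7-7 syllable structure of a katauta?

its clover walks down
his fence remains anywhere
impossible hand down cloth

Line 1: its (1), clover (2), walks (1), down (1) → 5 ✓
Line 2: his (1), fence (1), remains (2), anywhere (3) → 7 ✓
Line 3: impossible (4), hand (1), down (1), cloth (1) → 7 ✓

Yes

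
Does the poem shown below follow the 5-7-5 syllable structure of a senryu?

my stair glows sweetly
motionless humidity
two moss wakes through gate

Line 1: my (1), stair (1), glows (1), sweetly (2) → 5 ✓
Line 2: motionless (3), humidity (4) → 7 ✓
Line 3: two (1), moss (1), wakes (1), through (1), gate (1) → 5 ✓

Yes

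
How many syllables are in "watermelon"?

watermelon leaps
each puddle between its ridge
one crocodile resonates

4

"watermelon" has 4 syllables.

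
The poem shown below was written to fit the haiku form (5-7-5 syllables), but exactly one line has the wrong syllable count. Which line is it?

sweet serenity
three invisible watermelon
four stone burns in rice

Line 2

Line 1: "sweet serenity": 1+4 = 5 ✓
Line 2: "three invisible watermelon": 1+4+4 = 9 (expected 7)
Line 3: "four stone burns in rice": 1+1+1+1+1 = 5 ✓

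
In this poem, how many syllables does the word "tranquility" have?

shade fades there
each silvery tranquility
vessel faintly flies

"tranquility" has 4 syllables.

4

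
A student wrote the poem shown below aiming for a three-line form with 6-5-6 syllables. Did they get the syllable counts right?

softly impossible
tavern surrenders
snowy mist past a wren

Yes

Line 1: softly(2) + impossible(4) = 6 ✓
Line 2: tavern(2) + surrenders(3) = 5 ✓
Line 3: snowy(2) + mist(1) + past(1) + a(1) + wren(1) = 6 ✓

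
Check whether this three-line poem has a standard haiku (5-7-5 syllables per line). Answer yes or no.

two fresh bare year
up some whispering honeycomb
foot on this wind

Line 1: "two fresh bare year": 1+1+1+1 = 4 (expected 5)
Line 2: "up some whispering honeycomb": 1+1+3+3 = 8 (expected 7)
Line 3: "foot on this wind": 1+1+1+1 = 4 (expected 5)

No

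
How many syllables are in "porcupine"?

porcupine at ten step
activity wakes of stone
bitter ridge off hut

3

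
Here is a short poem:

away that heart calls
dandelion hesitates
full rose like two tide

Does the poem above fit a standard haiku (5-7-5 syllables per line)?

Line 1: away(2) + that(1) + heart(1) + calls(1) = 5 ✓
Line 2: dandelion(4) + hesitates(3) = 7 ✓
Line 3: full(1) + rose(1) + like(1) + two(1) + tide(1) = 5 ✓

Yes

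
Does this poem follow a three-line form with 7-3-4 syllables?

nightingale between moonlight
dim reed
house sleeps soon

Line 1: nightingale(3) + between(2) + moonlight(2) = 7 ✓
Line 2: dim(1) + reed(1) = 2 (expected 3)
Line 3: house(1) + sleeps(1) + soon(1) = 3 (expected 4)

No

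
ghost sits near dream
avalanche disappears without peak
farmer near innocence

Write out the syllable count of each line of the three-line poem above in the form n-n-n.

4-9-6

Line 1: ghost (1), sits (1), near (1), dream (1) → 4
Line 2: avalanche (3), disappears (3), without (2), peak (1) → 9
Line 3: farmer (2), near (1), innocence (3) → 6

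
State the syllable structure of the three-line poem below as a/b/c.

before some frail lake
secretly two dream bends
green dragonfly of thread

Line 1: before (2), some (1), frail (1), lake (1) → 5
Line 2: secretly (3), two (1), dream (1), bends (1) → 6
Line 3: green (1), dragonfly (3), of (1), thread (1) → 6

5/6/6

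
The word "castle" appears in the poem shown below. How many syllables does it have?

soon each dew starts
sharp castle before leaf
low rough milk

2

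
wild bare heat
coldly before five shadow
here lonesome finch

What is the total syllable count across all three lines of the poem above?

14

Line 1: "wild bare heat": 1+1+1 = 3
Line 2: "coldly before five shadow": 2+2+1+2 = 7
Line 3: "here lonesome finch": 1+2+1 = 4
Total: 3 + 7 + 4 = 14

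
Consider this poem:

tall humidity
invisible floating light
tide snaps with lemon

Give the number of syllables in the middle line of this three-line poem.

The middle line: "invisible floating light": 4+2+1 = 7

7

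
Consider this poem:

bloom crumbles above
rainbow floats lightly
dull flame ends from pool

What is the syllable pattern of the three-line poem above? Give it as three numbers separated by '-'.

Line 1: bloom(1) + crumbles(2) + above(2) = 5
Line 2: rainbow(2) + floats(1) + lightly(2) = 5
Line 3: dull(1) + flame(1) + ends(1) + from(1) + pool(1) = 5

5-5-5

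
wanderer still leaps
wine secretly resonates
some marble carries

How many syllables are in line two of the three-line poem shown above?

7

Line two: wine (1), secretly (3), resonates (3) → 7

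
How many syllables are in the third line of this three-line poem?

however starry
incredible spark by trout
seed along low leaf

5

The third line: seed(1) + along(2) + low(1) + leaf(1) = 5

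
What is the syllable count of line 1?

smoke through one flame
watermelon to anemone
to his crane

4

Line 1: "smoke through one flame": 1+1+1+1 = 4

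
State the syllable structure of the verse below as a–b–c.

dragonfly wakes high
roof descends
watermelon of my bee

5–3–7

Line 1: dragonfly(3) + wakes(1) + high(1) = 5
Line 2: roof(1) + descends(2) = 3
Line 3: watermelon(4) + of(1) + my(1) + bee(1) = 7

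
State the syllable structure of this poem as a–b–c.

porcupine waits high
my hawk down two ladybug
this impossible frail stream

5–7–7

Line 1: "porcupine waits high": 3+1+1 = 5
Line 2: "my hawk down two ladybug": 1+1+1+1+3 = 7
Line 3: "this impossible frail stream": 1+4+1+1 = 7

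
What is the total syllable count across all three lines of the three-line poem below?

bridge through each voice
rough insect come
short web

Line 1: "bridge through each voice": 1+1+1+1 = 4
Line 2: "rough insect come": 1+2+1 = 4
Line 3: "short web": 1+1 = 2
Total: 4 + 4 + 2 = 10

10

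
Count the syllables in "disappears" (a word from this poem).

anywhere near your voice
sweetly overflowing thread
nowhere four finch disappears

3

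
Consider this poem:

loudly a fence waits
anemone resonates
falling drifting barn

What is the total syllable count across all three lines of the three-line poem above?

Line 1: loudly(2) + a(1) + fence(1) + waits(1) = 5
Line 2: anemone(4) + resonates(3) = 7
Line 3: falling(2) + drifting(2) + barn(1) = 5
Total: 5 + 7 + 5 = 17

17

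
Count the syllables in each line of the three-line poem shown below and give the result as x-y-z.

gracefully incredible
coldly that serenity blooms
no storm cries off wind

7-8-5

Line 1: gracefully(3) + incredible(4) = 7
Line 2: coldly(2) + that(1) + serenity(4) + blooms(1) = 8
Line 3: no(1) + storm(1) + cries(1) + off(1) + wind(1) = 5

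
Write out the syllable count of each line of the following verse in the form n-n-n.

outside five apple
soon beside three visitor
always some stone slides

5-7-5

Line 1: outside (2), five (1), apple (2) → 5
Line 2: soon (1), beside (2), three (1), visitor (3) → 7
Line 3: always (2), some (1), stone (1), slides (1) → 5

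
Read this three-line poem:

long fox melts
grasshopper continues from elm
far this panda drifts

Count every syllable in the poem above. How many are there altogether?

16

Line 1: "long fox melts": 1+1+1 = 3
Line 2: "grasshopper continues from elm": 3+3+1+1 = 8
Line 3: "far this panda drifts": 1+1+2+1 = 5
Total: 3 + 8 + 5 = 16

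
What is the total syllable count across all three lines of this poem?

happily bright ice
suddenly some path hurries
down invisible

17

Line 1: "happily bright ice": 3+1+1 = 5
Line 2: "suddenly some path hurries": 3+1+1+2 = 7
Line 3: "down invisible": 1+4 = 5
Total: 5 + 7 + 5 = 17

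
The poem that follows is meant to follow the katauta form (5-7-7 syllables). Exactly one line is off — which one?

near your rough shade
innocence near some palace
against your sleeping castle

Line 1: near(1) + your(1) + rough(1) + shade(1) = 4 (expected 5)
Line 2: innocence(3) + near(1) + some(1) + palace(2) = 7 ✓
Line 3: against(2) + your(1) + sleeping(2) + castle(2) = 7 ✓

The first line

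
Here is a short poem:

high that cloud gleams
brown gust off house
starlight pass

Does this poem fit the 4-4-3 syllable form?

Line 1: high (1), that (1), cloud (1), gleams (1) → 4 ✓
Line 2: brown (1), gust (1), off (1), house (1) → 4 ✓
Line 3: starlight (2), pass (1) → 3 ✓

Yes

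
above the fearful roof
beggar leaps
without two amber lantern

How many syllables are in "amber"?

2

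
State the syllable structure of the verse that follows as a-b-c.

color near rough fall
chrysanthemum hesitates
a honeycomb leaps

5-7-5

Line 1: color (2), near (1), rough (1), fall (1) → 5
Line 2: chrysanthemum (4), hesitates (3) → 7
Line 3: a (1), honeycomb (3), leaps (1) → 5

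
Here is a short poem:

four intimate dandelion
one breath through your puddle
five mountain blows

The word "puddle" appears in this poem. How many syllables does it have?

2

"puddle" has 2 syllables.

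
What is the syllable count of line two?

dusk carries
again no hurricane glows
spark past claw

Line two: again (2), no (1), hurricane (3), glows (1) → 7

7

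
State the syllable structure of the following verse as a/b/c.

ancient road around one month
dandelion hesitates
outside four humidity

Line 1: "ancient road around one month": 2+1+2+1+1 = 7
Line 2: "dandelion hesitates": 4+3 = 7
Line 3: "outside four humidity": 2+1+4 = 7

7/7/7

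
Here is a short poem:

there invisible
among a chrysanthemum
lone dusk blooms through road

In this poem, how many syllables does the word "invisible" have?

4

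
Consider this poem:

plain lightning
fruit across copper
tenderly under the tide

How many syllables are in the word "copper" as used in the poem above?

2

"copper" has 2 syllables.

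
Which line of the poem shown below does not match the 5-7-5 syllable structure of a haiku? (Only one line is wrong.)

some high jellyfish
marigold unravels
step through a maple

Line 2

Line 1: "some high jellyfish": 1+1+3 = 5 ✓
Line 2: "marigold unravels": 3+3 = 6 (expected 7)
Line 3: "step through a maple": 1+1+1+2 = 5 ✓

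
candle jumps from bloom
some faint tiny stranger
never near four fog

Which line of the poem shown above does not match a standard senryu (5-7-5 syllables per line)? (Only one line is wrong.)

Line 1: candle (2), jumps (1), from (1), bloom (1) → 5 ✓
Line 2: some (1), faint (1), tiny (2), stranger (2) → 6 (expected 7)
Line 3: never (2), near (1), four (1), fog (1) → 5 ✓

The second line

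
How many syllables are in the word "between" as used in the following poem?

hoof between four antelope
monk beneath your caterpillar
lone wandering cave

2

"between" has 2 syllables.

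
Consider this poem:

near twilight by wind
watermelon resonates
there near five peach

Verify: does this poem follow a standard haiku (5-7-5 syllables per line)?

Line 1: near (1), twilight (2), by (1), wind (1) → 5 ✓
Line 2: watermelon (4), resonates (3) → 7 ✓
Line 3: there (1), near (1), five (1), peach (1) → 4 (expected 5)

No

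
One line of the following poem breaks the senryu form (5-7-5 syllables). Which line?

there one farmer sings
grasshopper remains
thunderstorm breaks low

Line 1: there (1), one (1), farmer (2), sings (1) → 5 ✓
Line 2: grasshopper (3), remains (2) → 5 (expected 7)
Line 3: thunderstorm (3), breaks (1), low (1) → 5 ✓

The second line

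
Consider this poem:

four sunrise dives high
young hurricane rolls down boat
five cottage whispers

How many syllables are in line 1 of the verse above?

5

Line 1: four(1) + sunrise(2) + dives(1) + high(1) = 5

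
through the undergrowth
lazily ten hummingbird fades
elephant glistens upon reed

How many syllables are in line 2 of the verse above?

8

Line 2: "lazily ten hummingbird fades": 3+1+3+1 = 8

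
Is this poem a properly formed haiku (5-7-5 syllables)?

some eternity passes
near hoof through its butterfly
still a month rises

No

Line 1: some (1), eternity (4), passes (2) → 7 (expected 5)
Line 2: near (1), hoof (1), through (1), its (1), butterfly (3) → 7 ✓
Line 3: still (1), a (1), month (1), rises (2) → 5 ✓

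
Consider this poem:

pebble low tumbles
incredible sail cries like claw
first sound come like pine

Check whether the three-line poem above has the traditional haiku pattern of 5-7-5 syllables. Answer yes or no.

Line 1: pebble (2), low (1), tumbles (2) → 5 ✓
Line 2: incredible (4), sail (1), cries (1), like (1), claw (1) → 8 (expected 7)
Line 3: first (1), sound (1), come (1), like (1), pine (1) → 5 ✓

No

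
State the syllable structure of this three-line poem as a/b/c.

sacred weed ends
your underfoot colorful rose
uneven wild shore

Line 1: sacred (2), weed (1), ends (1) → 4
Line 2: your (1), underfoot (3), colorful (3), rose (1) → 8
Line 3: uneven (3), wild (1), shore (1) → 5

4/8/5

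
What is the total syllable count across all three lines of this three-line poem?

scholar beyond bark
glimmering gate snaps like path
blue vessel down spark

17

Line 1: scholar(2) + beyond(2) + bark(1) = 5
Line 2: glimmering(3) + gate(1) + snaps(1) + like(1) + path(1) = 7
Line 3: blue(1) + vessel(2) + down(1) + spark(1) = 5
Total: 5 + 7 + 5 = 17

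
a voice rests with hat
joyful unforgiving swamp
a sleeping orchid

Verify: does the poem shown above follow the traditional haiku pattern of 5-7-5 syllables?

Line 1: a (1), voice (1), rests (1), with (1), hat (1) → 5 ✓
Line 2: joyful (2), unforgiving (4), swamp (1) → 7 ✓
Line 3: a (1), sleeping (2), orchid (2) → 5 ✓

Yes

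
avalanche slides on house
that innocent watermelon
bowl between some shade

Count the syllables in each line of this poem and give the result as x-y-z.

Line 1: "avalanche slides on house": 3+1+1+1 = 6
Line 2: "that innocent watermelon": 1+3+4 = 8
Line 3: "bowl between some shade": 1+2+1+1 = 5

6-8-5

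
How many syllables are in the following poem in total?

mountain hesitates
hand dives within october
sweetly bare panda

17

Line 1: mountain(2) + hesitates(3) = 5
Line 2: hand(1) + dives(1) + within(2) + october(3) = 7
Line 3: sweetly(2) + bare(1) + panda(2) = 5
Total: 5 + 7 + 5 = 17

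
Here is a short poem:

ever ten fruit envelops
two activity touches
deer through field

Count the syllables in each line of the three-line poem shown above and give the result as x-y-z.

7-7-3

Line 1: ever(2) + ten(1) + fruit(1) + envelops(3) = 7
Line 2: two(1) + activity(4) + touches(2) = 7
Line 3: deer(1) + through(1) + field(1) = 3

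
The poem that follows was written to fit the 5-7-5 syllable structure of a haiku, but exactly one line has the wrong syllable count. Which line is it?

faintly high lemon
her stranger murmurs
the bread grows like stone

Line 2

Line 1: "faintly high lemon": 2+1+2 = 5 ✓
Line 2: "her stranger murmurs": 1+2+2 = 5 (expected 7)
Line 3: "the bread grows like stone": 1+1+1+1+1 = 5 ✓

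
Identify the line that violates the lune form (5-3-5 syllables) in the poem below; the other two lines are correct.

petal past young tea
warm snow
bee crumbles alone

Line 1: petal (2), past (1), young (1), tea (1) → 5 ✓
Line 2: warm (1), snow (1) → 2 (expected 3)
Line 3: bee (1), crumbles (2), alone (2) → 5 ✓

The second line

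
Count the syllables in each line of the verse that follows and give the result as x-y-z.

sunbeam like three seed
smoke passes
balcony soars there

Line 1: sunbeam (2), like (1), three (1), seed (1) → 5
Line 2: smoke (1), passes (2) → 3
Line 3: balcony (3), soars (1), there (1) → 5

5-3-5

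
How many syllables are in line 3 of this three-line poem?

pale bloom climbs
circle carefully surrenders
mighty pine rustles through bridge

7

Line 3: mighty (2), pine (1), rustles (2), through (1), bridge (1) → 7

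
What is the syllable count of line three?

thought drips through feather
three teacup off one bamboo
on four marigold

5

Line three: "on four marigold": 1+1+3 = 5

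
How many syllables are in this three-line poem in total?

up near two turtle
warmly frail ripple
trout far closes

Line 1: "up near two turtle": 1+1+1+2 = 5
Line 2: "warmly frail ripple": 2+1+2 = 5
Line 3: "trout far closes": 1+1+2 = 4
Total: 5 + 5 + 4 = 14

14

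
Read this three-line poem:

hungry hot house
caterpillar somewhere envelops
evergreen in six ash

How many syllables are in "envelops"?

3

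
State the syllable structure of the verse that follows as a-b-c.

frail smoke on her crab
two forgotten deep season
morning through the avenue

5-7-7

Line 1: "frail smoke on her crab": 1+1+1+1+1 = 5
Line 2: "two forgotten deep season": 1+3+1+2 = 7
Line 3: "morning through the avenue": 2+1+1+3 = 7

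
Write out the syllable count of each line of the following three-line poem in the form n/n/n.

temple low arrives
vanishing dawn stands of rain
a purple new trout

5/7/5

Line 1: temple (2), low (1), arrives (2) → 5
Line 2: vanishing (3), dawn (1), stands (1), of (1), rain (1) → 7
Line 3: a (1), purple (2), new (1), trout (1) → 5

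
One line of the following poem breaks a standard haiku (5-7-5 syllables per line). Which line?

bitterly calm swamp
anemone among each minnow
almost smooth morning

Line 1: "bitterly calm swamp": 3+1+1 = 5 ✓
Line 2: "anemone among each minnow": 4+2+1+2 = 9 (expected 7)
Line 3: "almost smooth morning": 2+1+2 = 5 ✓

The second line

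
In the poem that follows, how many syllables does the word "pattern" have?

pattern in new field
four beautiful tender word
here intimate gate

"pattern" has 2 syllables.

2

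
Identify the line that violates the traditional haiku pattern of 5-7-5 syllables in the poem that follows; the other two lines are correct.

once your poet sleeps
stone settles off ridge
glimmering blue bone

Line 1: "once your poet sleeps": 1+1+2+1 = 5 ✓
Line 2: "stone settles off ridge": 1+2+1+1 = 5 (expected 7)
Line 3: "glimmering blue bone": 3+1+1 = 5 ✓

Line 2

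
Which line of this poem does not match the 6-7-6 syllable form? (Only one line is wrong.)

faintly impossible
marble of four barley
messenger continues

Line 1: faintly (2), impossible (4) → 6 ✓
Line 2: marble (2), of (1), four (1), barley (2) → 6 (expected 7)
Line 3: messenger (3), continues (3) → 6 ✓

The second line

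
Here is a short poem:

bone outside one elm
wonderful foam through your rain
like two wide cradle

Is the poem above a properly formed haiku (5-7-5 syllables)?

Yes

Line 1: "bone outside one elm": 1+2+1+1 = 5 ✓
Line 2: "wonderful foam through your rain": 3+1+1+1+1 = 7 ✓
Line 3: "like two wide cradle": 1+1+1+2 = 5 ✓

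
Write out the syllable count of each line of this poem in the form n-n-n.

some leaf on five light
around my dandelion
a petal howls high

5-7-5

Line 1: some (1), leaf (1), on (1), five (1), light (1) → 5
Line 2: around (2), my (1), dandelion (4) → 7
Line 3: a (1), petal (2), howls (1), high (1) → 5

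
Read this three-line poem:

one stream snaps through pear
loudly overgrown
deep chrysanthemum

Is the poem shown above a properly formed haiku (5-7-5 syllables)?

No

Line 1: one(1) + stream(1) + snaps(1) + through(1) + pear(1) = 5 ✓
Line 2: loudly(2) + overgrown(3) = 5 (expected 7)
Line 3: deep(1) + chrysanthemum(4) = 5 ✓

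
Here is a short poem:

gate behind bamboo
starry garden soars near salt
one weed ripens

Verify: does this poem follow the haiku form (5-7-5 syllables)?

Line 1: "gate behind bamboo": 1+2+2 = 5 ✓
Line 2: "starry garden soars near salt": 2+2+1+1+1 = 7 ✓
Line 3: "one weed ripens": 1+1+2 = 4 (expected 5)

No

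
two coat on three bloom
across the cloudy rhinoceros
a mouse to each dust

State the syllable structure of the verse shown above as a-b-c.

5-9-5

Line 1: two(1) + coat(1) + on(1) + three(1) + bloom(1) = 5
Line 2: across(2) + the(1) + cloudy(2) + rhinoceros(4) = 9
Line 3: a(1) + mouse(1) + to(1) + each(1) + dust(1) = 5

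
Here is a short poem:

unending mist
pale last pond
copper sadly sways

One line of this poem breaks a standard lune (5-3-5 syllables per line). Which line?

Line 1: "unending mist": 3+1 = 4 (expected 5)
Line 2: "pale last pond": 1+1+1 = 3 ✓
Line 3: "copper sadly sways": 2+2+1 = 5 ✓

Line 1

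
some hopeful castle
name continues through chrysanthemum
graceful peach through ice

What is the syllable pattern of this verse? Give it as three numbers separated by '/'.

5/9/5

Line 1: "some hopeful castle": 1+2+2 = 5
Line 2: "name continues through chrysanthemum": 1+3+1+4 = 9
Line 3: "graceful peach through ice": 2+1+1+1 = 5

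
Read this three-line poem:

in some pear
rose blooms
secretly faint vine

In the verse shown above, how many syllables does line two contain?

2

Line two: "rose blooms": 1+1 = 2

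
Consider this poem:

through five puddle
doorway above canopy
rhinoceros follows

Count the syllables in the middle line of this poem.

The middle line: doorway(2) + above(2) + canopy(3) = 7

7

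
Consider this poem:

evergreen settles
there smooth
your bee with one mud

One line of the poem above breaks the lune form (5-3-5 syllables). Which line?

The second line

Line 1: evergreen (3), settles (2) → 5 ✓
Line 2: there (1), smooth (1) → 2 (expected 3)
Line 3: your (1), bee (1), with (1), one (1), mud (1) → 5 ✓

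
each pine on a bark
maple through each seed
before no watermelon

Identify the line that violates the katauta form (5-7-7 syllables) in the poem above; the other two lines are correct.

Line 2

Line 1: each(1) + pine(1) + on(1) + a(1) + bark(1) = 5 ✓
Line 2: maple(2) + through(1) + each(1) + seed(1) = 5 (expected 7)
Line 3: before(2) + no(1) + watermelon(4) = 7 ✓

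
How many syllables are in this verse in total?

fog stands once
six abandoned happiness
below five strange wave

15

Line 1: fog(1) + stands(1) + once(1) = 3
Line 2: six(1) + abandoned(3) + happiness(3) = 7
Line 3: below(2) + five(1) + strange(1) + wave(1) = 5
Total: 3 + 7 + 5 = 15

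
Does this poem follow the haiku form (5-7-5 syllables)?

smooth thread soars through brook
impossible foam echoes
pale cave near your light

Line 1: smooth(1) + thread(1) + soars(1) + through(1) + brook(1) = 5 ✓
Line 2: impossible(4) + foam(1) + echoes(2) = 7 ✓
Line 3: pale(1) + cave(1) + near(1) + your(1) + light(1) = 5 ✓

Yes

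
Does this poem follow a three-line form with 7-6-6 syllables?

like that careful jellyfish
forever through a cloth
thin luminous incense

Line 1: like(1) + that(1) + careful(2) + jellyfish(3) = 7 ✓
Line 2: forever(3) + through(1) + a(1) + cloth(1) = 6 ✓
Line 3: thin(1) + luminous(3) + incense(2) = 6 ✓

Yes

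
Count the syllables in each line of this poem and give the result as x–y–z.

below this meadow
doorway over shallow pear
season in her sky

Line 1: "below this meadow": 2+1+2 = 5
Line 2: "doorway over shallow pear": 2+2+2+1 = 7
Line 3: "season in her sky": 2+1+1+1 = 5

5–7–5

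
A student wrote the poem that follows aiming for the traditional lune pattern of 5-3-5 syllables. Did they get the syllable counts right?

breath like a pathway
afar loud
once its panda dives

Line 1: breath (1), like (1), a (1), pathway (2) → 5 ✓
Line 2: afar (2), loud (1) → 3 ✓
Line 3: once (1), its (1), panda (2), dives (1) → 5 ✓

Yes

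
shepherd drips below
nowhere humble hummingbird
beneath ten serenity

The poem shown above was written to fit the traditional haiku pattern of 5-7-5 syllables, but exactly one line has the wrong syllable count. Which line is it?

Line 1: shepherd (2), drips (1), below (2) → 5 ✓
Line 2: nowhere (2), humble (2), hummingbird (3) → 7 ✓
Line 3: beneath (2), ten (1), serenity (4) → 7 (expected 5)

The third line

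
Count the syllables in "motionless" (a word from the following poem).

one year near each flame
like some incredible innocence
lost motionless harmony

3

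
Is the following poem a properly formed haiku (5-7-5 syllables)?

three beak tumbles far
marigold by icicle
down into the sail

Yes

Line 1: "three beak tumbles far": 1+1+2+1 = 5 ✓
Line 2: "marigold by icicle": 3+1+3 = 7 ✓
Line 3: "down into the sail": 1+2+1+1 = 5 ✓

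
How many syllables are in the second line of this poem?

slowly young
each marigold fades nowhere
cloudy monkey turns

The second line: "each marigold fades nowhere": 1+3+1+2 = 7

7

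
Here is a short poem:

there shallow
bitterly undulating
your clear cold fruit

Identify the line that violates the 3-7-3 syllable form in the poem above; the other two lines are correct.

The third line

Line 1: "there shallow": 1+2 = 3 ✓
Line 2: "bitterly undulating": 3+4 = 7 ✓
Line 3: "your clear cold fruit": 1+1+1+1 = 4 (expected 3)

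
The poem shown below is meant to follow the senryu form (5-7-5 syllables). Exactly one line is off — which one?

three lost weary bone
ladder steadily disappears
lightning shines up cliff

Line 2

Line 1: three (1), lost (1), weary (2), bone (1) → 5 ✓
Line 2: ladder (2), steadily (3), disappears (3) → 8 (expected 7)
Line 3: lightning (2), shines (1), up (1), cliff (1) → 5 ✓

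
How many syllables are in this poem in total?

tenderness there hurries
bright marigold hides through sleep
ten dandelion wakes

Line 1: "tenderness there hurries": 3+1+2 = 6
Line 2: "bright marigold hides through sleep": 1+3+1+1+1 = 7
Line 3: "ten dandelion wakes": 1+4+1 = 6
Total: 6 + 7 + 6 = 19

19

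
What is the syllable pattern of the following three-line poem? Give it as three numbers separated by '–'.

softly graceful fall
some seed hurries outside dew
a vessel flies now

5–7–5

Line 1: softly (2), graceful (2), fall (1) → 5
Line 2: some (1), seed (1), hurries (2), outside (2), dew (1) → 7
Line 3: a (1), vessel (2), flies (1), now (1) → 5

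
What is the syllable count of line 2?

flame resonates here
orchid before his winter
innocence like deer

Line 2: "orchid before his winter": 2+2+1+2 = 7

7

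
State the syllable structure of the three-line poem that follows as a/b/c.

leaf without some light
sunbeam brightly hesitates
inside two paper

Line 1: leaf(1) + without(2) + some(1) + light(1) = 5
Line 2: sunbeam(2) + brightly(2) + hesitates(3) = 7
Line 3: inside(2) + two(1) + paper(2) = 5

5/7/5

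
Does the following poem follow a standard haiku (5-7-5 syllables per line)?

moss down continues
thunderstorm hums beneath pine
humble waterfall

Yes

Line 1: moss (1), down (1), continues (3) → 5 ✓
Line 2: thunderstorm (3), hums (1), beneath (2), pine (1) → 7 ✓
Line 3: humble (2), waterfall (3) → 5 ✓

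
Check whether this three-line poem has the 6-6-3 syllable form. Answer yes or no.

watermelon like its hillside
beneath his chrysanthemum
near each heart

No

Line 1: watermelon (4), like (1), its (1), hillside (2) → 8 (expected 6)
Line 2: beneath (2), his (1), chrysanthemum (4) → 7 (expected 6)
Line 3: near (1), each (1), heart (1) → 3 ✓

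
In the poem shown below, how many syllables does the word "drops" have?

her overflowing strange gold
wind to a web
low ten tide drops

1

"drops" has 1 syllable.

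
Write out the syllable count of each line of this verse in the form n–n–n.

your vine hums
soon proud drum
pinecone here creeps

3–3–4

Line 1: your(1) + vine(1) + hums(1) = 3
Line 2: soon(1) + proud(1) + drum(1) = 3
Line 3: pinecone(2) + here(1) + creeps(1) = 4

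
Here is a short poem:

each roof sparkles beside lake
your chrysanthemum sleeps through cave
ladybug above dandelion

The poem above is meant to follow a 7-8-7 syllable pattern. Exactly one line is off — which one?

Line 3

Line 1: "each roof sparkles beside lake": 1+1+2+2+1 = 7 ✓
Line 2: "your chrysanthemum sleeps through cave": 1+4+1+1+1 = 8 ✓
Line 3: "ladybug above dandelion": 3+2+4 = 9 (expected 7)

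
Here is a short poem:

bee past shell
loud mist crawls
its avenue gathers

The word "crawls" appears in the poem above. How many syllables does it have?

"crawls" has 1 syllable.

1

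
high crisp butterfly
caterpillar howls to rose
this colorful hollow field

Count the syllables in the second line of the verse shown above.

The second line: caterpillar(4) + howls(1) + to(1) + rose(1) = 7

7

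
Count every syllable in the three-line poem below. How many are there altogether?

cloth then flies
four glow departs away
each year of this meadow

Line 1: cloth(1) + then(1) + flies(1) = 3
Line 2: four(1) + glow(1) + departs(2) + away(2) = 6
Line 3: each(1) + year(1) + of(1) + this(1) + meadow(2) = 6
Total: 3 + 6 + 6 = 15

15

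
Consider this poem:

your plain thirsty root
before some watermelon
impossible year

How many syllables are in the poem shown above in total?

Line 1: your(1) + plain(1) + thirsty(2) + root(1) = 5
Line 2: before(2) + some(1) + watermelon(4) = 7
Line 3: impossible(4) + year(1) = 5
Total: 5 + 7 + 5 = 17

17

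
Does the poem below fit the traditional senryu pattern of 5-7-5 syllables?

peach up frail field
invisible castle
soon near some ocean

No

Line 1: "peach up frail field": 1+1+1+1 = 4 (expected 5)
Line 2: "invisible castle": 4+2 = 6 (expected 7)
Line 3: "soon near some ocean": 1+1+1+2 = 5 ✓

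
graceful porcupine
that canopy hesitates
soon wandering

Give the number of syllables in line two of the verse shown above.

Line two: that (1), canopy (3), hesitates (3) → 7

7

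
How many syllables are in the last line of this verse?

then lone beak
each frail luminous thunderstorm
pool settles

3

The last line: "pool settles": 1+2 = 3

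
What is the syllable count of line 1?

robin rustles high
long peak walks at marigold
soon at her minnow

Line 1: "robin rustles high": 2+2+1 = 5

5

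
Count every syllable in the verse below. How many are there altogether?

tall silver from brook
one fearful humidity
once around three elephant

Line 1: "tall silver from brook": 1+2+1+1 = 5
Line 2: "one fearful humidity": 1+2+4 = 7
Line 3: "once around three elephant": 1+2+1+3 = 7
Total: 5 + 7 + 7 = 19

19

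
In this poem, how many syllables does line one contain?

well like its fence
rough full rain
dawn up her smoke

4

Line one: well (1), like (1), its (1), fence (1) → 4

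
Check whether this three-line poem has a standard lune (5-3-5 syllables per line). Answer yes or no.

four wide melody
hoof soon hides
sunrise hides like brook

Line 1: four(1) + wide(1) + melody(3) = 5 ✓
Line 2: hoof(1) + soon(1) + hides(1) = 3 ✓
Line 3: sunrise(2) + hides(1) + like(1) + brook(1) = 5 ✓

Yes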